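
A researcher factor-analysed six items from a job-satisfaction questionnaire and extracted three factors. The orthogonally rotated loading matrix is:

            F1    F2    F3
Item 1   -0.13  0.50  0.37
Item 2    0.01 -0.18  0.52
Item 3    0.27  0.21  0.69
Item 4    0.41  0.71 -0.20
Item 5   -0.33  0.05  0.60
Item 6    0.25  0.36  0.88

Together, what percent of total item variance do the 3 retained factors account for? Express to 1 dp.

Communalities: 0.4038, 0.3029, 0.5931, 0.7122, 0.4714, 0.9665; Σh² = 3.4499.
Total variance with 6 standardized items is 6, so the solution explains 3.4499/6 = 0.5750 = 57.50%.

57.5%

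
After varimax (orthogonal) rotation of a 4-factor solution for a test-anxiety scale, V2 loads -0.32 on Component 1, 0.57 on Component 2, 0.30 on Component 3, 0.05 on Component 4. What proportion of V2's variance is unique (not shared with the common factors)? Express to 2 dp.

0.48

h² = (-0.32)² + 0.57² + 0.30² + 0.05² = 0.1024 + 0.3249 + 0.0900 + 0.0025 = 0.5198
Uniqueness u² = 1 − h² = 1 − 0.5198 = 0.4802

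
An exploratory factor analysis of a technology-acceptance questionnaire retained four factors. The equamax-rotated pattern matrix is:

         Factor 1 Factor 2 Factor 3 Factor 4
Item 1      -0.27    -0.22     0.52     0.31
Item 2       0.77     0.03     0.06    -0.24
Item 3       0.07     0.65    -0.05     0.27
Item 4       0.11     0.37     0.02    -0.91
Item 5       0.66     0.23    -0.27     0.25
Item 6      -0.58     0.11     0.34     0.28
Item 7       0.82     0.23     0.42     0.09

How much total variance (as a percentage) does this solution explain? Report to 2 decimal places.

SS loadings by factor: 2.1272, 0.7266, 0.6418, 1.2037; total = 4.6993.
Total variance with 7 standardized items is 7, so the solution explains 4.6993/7 = 0.6713 = 67.13%.

67.13%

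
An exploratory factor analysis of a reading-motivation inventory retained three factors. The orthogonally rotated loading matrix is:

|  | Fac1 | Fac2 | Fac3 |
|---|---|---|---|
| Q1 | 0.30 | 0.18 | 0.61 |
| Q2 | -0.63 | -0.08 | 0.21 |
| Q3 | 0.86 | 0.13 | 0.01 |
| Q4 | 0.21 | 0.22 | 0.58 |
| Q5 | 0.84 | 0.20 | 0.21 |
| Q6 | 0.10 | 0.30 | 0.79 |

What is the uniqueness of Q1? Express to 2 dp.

0.51

h² = 0.30² + 0.18² + 0.61² = 0.0900 + 0.0324 + 0.3721 = 0.4945
Uniqueness u² = 1 − h² = 1 − 0.4945 = 0.5055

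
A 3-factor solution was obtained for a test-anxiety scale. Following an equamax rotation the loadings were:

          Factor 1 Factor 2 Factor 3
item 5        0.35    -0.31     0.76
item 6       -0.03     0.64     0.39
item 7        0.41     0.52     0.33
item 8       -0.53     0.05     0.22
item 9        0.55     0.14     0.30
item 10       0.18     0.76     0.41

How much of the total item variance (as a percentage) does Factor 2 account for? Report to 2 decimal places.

22.93%

SS loadings for Factor 2 = (-0.31)² + 0.64² + 0.52² + 0.05² + 0.14² + 0.76² = 1.3758
With 6 standardized items, total variance = 6. Proportion = 1.3758/6 = 0.2293 → 22.93%.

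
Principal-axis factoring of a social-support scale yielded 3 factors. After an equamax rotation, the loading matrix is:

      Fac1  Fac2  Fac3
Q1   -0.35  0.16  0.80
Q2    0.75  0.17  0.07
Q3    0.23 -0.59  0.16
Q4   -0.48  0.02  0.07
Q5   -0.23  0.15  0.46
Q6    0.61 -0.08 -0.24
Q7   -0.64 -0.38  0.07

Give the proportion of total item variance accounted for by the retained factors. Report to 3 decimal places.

0.476

SS loadings by factor: 1.8029, 0.5763, 0.9495; total = 3.3287.
Total variance with 7 standardized items is 7, so the solution explains 3.3287/7 = 0.4755.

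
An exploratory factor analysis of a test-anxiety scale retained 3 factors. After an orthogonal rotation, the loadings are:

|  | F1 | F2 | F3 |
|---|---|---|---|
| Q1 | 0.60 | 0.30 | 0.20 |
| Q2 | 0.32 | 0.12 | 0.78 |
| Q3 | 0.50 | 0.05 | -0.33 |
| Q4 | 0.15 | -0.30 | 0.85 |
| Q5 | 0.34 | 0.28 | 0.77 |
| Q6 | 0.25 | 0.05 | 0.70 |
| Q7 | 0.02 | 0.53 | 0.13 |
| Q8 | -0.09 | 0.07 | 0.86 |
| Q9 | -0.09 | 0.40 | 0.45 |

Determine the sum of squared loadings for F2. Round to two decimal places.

SS loadings for F2 = 0.30² + 0.12² + 0.05² + (-0.30)² + 0.28² + 0.05² + 0.53² + 0.07² + 0.40² = 0.0900 + 0.0144 + 0.0025 + 0.0900 + 0.0784 + 0.0025 + 0.2809 + 0.0049 + 0.1600 = 0.7236

0.72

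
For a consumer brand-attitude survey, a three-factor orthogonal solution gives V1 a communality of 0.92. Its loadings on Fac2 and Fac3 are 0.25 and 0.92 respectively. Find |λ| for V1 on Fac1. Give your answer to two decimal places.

0.11

Under orthogonal rotation h² = Σλ², so λ_Fac1² = h² − (0.9089) = 0.92 − 0.9089 = 0.0111.
|λ| = √0.0111 = 0.1054.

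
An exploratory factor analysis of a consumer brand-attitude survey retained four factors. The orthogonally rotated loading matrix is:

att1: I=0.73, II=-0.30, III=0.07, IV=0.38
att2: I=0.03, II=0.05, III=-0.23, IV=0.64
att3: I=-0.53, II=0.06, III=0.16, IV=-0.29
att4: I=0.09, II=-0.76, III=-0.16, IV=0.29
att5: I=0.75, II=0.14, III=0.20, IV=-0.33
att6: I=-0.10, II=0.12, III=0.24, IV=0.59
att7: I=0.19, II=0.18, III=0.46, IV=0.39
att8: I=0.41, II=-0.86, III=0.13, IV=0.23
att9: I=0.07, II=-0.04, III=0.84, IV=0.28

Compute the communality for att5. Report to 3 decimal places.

0.731

h² = 0.75² + 0.14² + 0.20² + (-0.33)² = 0.5625 + 0.0196 + 0.0400 + 0.1089 = 0.7310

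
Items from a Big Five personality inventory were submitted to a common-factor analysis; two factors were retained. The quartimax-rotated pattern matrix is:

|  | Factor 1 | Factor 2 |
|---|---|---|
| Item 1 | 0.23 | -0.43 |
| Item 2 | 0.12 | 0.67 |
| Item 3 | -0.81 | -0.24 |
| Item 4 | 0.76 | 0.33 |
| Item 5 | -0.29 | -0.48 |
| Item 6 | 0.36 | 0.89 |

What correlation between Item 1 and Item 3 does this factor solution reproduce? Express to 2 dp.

-0.08

r̂ = Σ λ_i·λ_j across factors = (0.23)(-0.81) + (-0.43)(-0.24)
  = -0.1863 +0.1032 = -0.0831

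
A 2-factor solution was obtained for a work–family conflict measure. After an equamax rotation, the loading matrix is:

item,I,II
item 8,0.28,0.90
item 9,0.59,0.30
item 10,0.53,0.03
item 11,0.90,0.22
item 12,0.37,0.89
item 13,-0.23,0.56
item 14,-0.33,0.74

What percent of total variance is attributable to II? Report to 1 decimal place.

SS loadings for II = 0.90² + 0.30² + 0.03² + 0.22² + 0.89² + 0.56² + 0.74² = 2.6026
With 7 standardized items, total variance = 7. Proportion = 2.6026/7 = 0.3718 → 37.18%.

37.2%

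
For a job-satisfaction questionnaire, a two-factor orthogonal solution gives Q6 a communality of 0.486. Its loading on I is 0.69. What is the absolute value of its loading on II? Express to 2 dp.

Under orthogonal rotation h² = Σλ², so λ_II² = h² − (0.4761) = 0.486 − 0.4761 = 0.0099.
|λ| = √0.0099 = 0.0995.

0.10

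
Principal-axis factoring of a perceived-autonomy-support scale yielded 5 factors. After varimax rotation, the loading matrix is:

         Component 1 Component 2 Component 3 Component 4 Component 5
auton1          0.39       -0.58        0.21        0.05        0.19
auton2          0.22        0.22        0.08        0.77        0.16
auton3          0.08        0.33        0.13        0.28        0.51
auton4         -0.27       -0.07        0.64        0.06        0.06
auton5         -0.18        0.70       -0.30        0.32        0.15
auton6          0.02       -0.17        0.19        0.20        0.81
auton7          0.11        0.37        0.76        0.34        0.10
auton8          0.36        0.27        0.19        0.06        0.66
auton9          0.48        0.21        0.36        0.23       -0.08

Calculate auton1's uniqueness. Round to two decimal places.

h² = 0.39² + (-0.58)² + 0.21² + 0.05² + 0.19² = 0.1521 + 0.3364 + 0.0441 + 0.0025 + 0.0361 = 0.5712
Uniqueness u² = 1 − h² = 1 − 0.5712 = 0.4288

0.43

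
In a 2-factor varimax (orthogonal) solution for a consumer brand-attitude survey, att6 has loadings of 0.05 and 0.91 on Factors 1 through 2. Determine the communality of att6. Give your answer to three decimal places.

0.831

h² = 0.05² + 0.91² = 0.0025 + 0.8281 = 0.8306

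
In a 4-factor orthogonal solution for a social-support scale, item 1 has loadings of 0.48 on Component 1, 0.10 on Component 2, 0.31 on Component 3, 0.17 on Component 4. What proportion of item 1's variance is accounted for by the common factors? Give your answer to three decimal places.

h² = 0.48² + 0.10² + 0.31² + 0.17² = 0.2304 + 0.0100 + 0.0961 + 0.0289 = 0.3654

0.365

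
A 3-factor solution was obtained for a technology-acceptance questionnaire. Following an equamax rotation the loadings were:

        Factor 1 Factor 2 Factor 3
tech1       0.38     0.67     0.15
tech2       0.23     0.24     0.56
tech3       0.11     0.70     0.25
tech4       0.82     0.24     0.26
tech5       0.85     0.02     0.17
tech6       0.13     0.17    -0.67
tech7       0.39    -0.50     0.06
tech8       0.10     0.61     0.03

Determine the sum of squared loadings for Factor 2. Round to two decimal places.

SS loadings for Factor 2 = 0.67² + 0.24² + 0.70² + 0.24² + 0.02² + 0.17² + (-0.50)² + 0.61² = 0.4489 + 0.0576 + 0.4900 + 0.0576 + 0.0004 + 0.0289 + 0.2500 + 0.3721 = 1.7055

1.71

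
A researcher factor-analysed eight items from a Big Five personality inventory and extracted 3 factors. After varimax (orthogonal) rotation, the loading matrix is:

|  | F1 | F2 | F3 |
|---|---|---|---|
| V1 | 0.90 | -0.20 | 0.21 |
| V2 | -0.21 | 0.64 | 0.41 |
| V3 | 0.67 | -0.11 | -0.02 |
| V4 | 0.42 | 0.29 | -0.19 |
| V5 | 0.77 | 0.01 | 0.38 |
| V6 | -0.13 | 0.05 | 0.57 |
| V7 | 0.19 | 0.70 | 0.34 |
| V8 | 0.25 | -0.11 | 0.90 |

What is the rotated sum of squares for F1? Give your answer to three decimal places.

SS loadings for F1 = 0.90² + (-0.21)² + 0.67² + 0.42² + 0.77² + (-0.13)² + 0.19² + 0.25² = 0.8100 + 0.0441 + 0.4489 + 0.1764 + 0.5929 + 0.0169 + 0.0361 + 0.0625 = 2.1878

2.188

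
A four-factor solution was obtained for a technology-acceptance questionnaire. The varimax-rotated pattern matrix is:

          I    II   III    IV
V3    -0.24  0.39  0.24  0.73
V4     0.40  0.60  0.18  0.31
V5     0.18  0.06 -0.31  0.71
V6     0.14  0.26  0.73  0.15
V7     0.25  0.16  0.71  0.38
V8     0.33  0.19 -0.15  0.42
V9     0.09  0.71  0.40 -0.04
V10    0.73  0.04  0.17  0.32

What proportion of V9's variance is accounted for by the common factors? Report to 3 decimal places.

h² = 0.09² + 0.71² + 0.40² + (-0.04)² = 0.0081 + 0.5041 + 0.1600 + 0.0016 = 0.6738

0.674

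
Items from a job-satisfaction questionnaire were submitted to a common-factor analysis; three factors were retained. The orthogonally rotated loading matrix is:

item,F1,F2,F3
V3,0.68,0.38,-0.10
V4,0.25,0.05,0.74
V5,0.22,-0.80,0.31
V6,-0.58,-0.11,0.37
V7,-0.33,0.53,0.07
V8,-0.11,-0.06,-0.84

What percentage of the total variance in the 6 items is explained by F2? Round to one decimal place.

SS loadings for F2 = 0.38² + 0.05² + (-0.80)² + (-0.11)² + 0.53² + (-0.06)² = 1.0835
With 6 standardized items, total variance = 6. Proportion = 1.0835/6 = 0.1806 → 18.06%.

18.1%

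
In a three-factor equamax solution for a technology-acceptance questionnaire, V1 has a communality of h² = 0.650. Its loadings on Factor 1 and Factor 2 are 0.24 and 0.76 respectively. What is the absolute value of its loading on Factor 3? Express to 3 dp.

0.122

Under orthogonal rotation h² = Σλ², so λ_Factor 3² = h² − (0.6352) = 0.650 − 0.6352 = 0.0148.
|λ| = √0.0148 = 0.1217.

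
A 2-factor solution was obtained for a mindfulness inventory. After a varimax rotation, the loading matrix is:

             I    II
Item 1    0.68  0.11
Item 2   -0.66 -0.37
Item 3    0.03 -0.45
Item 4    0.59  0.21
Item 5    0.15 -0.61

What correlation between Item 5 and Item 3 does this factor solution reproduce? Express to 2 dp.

0.28

r̂ = Σ λ_i·λ_j across factors = (0.15)(0.03) + (-0.61)(-0.45)
  = +0.0045 +0.2745 = 0.2790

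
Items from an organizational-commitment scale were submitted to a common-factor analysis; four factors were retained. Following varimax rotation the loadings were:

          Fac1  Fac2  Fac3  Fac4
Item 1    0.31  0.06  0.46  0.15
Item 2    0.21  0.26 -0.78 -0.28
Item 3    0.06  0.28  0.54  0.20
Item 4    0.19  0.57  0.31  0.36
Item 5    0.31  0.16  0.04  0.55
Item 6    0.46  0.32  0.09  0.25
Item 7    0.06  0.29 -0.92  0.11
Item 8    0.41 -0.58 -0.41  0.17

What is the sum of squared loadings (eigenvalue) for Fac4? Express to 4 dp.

0.6765

SS loadings for Fac4 = 0.15² + (-0.28)² + 0.20² + 0.36² + 0.55² + 0.25² + 0.11² + 0.17² = 0.0225 + 0.0784 + 0.0400 + 0.1296 + 0.3025 + 0.0625 + 0.0121 + 0.0289 = 0.6765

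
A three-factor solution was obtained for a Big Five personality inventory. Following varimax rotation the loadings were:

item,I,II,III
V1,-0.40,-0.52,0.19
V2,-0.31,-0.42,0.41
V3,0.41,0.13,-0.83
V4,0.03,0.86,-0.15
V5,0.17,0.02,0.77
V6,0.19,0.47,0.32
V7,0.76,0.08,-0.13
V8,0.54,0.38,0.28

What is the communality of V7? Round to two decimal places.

0.60

h² = 0.76² + 0.08² + (-0.13)² = 0.5776 + 0.0064 + 0.0169 = 0.6009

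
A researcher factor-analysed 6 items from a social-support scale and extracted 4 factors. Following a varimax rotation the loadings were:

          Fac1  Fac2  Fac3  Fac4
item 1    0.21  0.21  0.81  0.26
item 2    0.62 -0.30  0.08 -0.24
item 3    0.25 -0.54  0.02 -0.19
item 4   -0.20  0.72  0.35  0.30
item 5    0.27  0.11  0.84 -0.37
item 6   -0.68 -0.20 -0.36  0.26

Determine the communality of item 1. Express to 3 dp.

h² = 0.21² + 0.21² + 0.81² + 0.26² = 0.0441 + 0.0441 + 0.6561 + 0.0676 = 0.8119

0.812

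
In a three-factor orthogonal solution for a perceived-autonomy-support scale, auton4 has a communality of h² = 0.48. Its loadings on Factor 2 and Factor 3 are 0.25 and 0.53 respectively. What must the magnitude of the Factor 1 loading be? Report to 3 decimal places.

0.370

Under orthogonal rotation h² = Σλ², so λ_Factor 1² = h² − (0.3434) = 0.48 − 0.3434 = 0.1366.
|λ| = √0.1366 = 0.3696.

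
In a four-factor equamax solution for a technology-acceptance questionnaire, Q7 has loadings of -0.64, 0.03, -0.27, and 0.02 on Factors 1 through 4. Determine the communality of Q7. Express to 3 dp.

0.484

h² = (-0.64)² + 0.03² + (-0.27)² + 0.02² = 0.4096 + 0.0009 + 0.0729 + 0.0004 = 0.4838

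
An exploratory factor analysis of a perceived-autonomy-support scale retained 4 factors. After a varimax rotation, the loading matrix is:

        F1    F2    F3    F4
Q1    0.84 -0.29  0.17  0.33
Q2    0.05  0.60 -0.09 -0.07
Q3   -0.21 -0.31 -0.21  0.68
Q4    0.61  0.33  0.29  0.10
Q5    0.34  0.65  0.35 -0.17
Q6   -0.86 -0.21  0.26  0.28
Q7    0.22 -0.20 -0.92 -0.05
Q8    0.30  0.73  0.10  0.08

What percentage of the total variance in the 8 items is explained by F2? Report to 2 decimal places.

21.11%

SS loadings for F2 = (-0.29)² + 0.60² + (-0.31)² + 0.33² + 0.65² + (-0.21)² + (-0.20)² + 0.73² = 1.6886
With 8 standardized items, total variance = 8. Proportion = 1.6886/8 = 0.2111 → 21.11%.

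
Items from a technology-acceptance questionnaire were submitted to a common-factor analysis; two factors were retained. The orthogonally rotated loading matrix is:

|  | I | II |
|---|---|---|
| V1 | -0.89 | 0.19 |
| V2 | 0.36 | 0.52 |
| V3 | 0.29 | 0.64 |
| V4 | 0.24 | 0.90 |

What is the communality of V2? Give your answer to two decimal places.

0.40

h² = 0.36² + 0.52² = 0.1296 + 0.2704 = 0.4000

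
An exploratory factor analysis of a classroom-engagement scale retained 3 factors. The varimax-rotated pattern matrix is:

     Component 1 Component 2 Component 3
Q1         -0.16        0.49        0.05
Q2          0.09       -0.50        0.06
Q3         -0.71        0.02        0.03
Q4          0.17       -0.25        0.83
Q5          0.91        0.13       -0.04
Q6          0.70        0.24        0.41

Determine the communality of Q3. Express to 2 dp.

0.51

h² = (-0.71)² + 0.02² + 0.03² = 0.5041 + 0.0004 + 0.0009 = 0.5054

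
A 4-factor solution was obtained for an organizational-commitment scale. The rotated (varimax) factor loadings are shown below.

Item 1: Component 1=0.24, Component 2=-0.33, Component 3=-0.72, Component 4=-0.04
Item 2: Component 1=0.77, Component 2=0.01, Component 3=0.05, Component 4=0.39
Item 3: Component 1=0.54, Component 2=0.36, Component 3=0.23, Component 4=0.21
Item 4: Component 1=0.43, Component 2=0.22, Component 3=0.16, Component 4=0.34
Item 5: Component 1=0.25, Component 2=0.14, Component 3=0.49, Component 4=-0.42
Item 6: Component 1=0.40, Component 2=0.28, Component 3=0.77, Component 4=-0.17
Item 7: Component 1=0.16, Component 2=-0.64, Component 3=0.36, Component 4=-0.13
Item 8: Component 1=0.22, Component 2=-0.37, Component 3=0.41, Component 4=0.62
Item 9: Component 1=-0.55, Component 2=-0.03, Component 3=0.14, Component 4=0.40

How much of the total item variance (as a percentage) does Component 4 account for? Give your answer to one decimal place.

12.0%

SS loadings for Component 4 = (-0.04)² + 0.39² + 0.21² + 0.34² + (-0.42)² + (-0.17)² + (-0.13)² + 0.62² + 0.40² = 1.0800
With 9 standardized items, total variance = 9. Proportion = 1.0800/9 = 0.1200 → 12.00%.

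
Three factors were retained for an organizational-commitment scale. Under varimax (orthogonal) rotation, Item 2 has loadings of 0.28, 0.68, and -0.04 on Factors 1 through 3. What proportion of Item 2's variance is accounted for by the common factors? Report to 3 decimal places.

h² = 0.28² + 0.68² + (-0.04)² = 0.0784 + 0.4624 + 0.0016 = 0.5424

0.542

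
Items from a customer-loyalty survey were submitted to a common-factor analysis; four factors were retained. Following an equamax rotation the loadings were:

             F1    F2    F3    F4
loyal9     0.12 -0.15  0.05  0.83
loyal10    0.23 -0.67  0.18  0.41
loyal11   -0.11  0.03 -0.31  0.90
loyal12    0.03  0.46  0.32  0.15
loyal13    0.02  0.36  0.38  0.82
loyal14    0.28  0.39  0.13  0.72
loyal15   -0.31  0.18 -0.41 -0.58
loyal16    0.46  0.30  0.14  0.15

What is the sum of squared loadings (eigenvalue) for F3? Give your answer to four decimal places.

0.5824

SS loadings for F3 = 0.05² + 0.18² + (-0.31)² + 0.32² + 0.38² + 0.13² + (-0.41)² + 0.14² = 0.0025 + 0.0324 + 0.0961 + 0.1024 + 0.1444 + 0.0169 + 0.1681 + 0.0196 = 0.5824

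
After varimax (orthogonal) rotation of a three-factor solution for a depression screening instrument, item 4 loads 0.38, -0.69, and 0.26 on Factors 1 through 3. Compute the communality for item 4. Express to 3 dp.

0.688

h² = 0.38² + (-0.69)² + 0.26² = 0.1444 + 0.4761 + 0.0676 = 0.6881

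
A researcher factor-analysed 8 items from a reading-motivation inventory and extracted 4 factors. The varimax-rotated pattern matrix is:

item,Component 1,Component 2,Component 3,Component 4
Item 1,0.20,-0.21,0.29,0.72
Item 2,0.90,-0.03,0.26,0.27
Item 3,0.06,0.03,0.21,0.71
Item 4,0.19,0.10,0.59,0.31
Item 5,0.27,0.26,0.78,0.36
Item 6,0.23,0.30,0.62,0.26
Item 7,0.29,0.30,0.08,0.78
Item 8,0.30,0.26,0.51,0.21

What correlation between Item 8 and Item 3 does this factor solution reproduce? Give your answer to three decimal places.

r̂ = Σ λ_i·λ_j across factors = (0.30)(0.06) + (0.26)(0.03) + (0.51)(0.21) + (0.21)(0.71)
  = +0.0180 +0.0078 +0.1071 +0.1491 = 0.2820

0.282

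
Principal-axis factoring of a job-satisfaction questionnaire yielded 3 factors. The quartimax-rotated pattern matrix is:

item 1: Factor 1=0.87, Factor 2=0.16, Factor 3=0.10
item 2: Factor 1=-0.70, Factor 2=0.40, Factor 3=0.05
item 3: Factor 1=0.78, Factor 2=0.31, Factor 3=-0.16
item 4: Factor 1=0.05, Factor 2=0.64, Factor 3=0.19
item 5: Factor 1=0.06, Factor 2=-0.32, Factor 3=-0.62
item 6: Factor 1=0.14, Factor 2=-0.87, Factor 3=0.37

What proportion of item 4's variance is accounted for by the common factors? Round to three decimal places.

0.448

h² = 0.05² + 0.64² + 0.19² = 0.0025 + 0.4096 + 0.0361 = 0.4482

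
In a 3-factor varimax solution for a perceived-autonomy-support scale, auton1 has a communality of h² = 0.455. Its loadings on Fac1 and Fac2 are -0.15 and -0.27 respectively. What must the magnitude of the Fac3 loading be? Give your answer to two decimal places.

0.60

Under orthogonal rotation h² = Σλ², so λ_Fac3² = h² − (0.0954) = 0.455 − 0.0954 = 0.3596.
|λ| = √0.3596 = 0.5997.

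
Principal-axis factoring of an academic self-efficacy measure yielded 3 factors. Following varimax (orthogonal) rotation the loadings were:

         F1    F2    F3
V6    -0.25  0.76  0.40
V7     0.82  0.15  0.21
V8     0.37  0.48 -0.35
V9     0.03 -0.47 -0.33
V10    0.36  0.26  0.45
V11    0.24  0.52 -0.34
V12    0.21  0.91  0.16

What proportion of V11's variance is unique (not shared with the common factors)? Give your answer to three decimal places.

0.556

h² = 0.24² + 0.52² + (-0.34)² = 0.0576 + 0.2704 + 0.1156 = 0.4436
Uniqueness u² = 1 − h² = 1 − 0.4436 = 0.5564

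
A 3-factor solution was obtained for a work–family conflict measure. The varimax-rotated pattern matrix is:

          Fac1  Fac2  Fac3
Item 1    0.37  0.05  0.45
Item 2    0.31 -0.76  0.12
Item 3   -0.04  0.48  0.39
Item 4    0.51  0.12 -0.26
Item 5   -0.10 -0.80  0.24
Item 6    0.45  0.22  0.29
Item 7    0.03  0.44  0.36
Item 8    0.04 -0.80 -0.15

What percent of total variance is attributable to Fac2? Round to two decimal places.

SS loadings for Fac2 = 0.05² + (-0.76)² + 0.48² + 0.12² + (-0.80)² + 0.22² + 0.44² + (-0.80)² = 2.3469
With 8 standardized items, total variance = 8. Proportion = 2.3469/8 = 0.2934 → 29.34%.

29.34%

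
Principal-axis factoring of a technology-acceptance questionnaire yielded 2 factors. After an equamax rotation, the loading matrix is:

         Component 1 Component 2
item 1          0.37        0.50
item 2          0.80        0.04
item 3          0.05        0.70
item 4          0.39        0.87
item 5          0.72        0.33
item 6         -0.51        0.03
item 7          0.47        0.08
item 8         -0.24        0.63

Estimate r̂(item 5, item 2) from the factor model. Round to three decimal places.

0.589

r̂ = Σ λ_i·λ_j across factors = (0.72)(0.80) + (0.33)(0.04)
  = +0.5760 +0.0132 = 0.5892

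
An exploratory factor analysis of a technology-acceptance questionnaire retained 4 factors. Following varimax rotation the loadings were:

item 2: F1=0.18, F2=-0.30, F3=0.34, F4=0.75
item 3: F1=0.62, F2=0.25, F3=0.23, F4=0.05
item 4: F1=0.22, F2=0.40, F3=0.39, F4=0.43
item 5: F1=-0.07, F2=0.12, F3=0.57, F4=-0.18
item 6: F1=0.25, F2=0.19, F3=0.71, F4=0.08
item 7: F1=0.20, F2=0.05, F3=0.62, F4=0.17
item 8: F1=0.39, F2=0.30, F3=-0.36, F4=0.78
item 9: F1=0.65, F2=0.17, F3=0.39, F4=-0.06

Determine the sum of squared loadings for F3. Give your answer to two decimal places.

1.82

SS loadings for F3 = 0.34² + 0.23² + 0.39² + 0.57² + 0.71² + 0.62² + (-0.36)² + 0.39² = 0.1156 + 0.0529 + 0.1521 + 0.3249 + 0.5041 + 0.3844 + 0.1296 + 0.1521 = 1.8157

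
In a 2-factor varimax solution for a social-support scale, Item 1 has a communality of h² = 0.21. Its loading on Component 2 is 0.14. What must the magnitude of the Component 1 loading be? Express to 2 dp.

0.44

Under orthogonal rotation h² = Σλ², so λ_Component 1² = h² − (0.0196) = 0.21 − 0.0196 = 0.1904.
|λ| = √0.1904 = 0.4363.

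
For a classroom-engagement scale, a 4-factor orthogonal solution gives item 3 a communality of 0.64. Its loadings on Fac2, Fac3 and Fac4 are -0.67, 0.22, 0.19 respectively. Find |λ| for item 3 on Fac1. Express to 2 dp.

0.33

Under orthogonal rotation h² = Σλ², so λ_Fac1² = h² − (0.5334) = 0.64 − 0.5334 = 0.1066.
|λ| = √0.1066 = 0.3265.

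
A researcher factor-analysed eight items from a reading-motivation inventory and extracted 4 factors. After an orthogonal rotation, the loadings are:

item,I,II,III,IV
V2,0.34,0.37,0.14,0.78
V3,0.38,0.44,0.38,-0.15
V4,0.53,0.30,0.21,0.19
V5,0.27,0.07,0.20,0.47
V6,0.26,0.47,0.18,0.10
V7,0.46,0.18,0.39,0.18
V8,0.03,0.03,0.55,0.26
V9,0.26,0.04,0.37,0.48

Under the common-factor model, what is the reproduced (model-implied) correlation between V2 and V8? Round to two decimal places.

0.30

r̂ = Σ λ_i·λ_j across factors = (0.34)(0.03) + (0.37)(0.03) + (0.14)(0.55) + (0.78)(0.26)
  = +0.0102 +0.0111 +0.0770 +0.2028 = 0.3011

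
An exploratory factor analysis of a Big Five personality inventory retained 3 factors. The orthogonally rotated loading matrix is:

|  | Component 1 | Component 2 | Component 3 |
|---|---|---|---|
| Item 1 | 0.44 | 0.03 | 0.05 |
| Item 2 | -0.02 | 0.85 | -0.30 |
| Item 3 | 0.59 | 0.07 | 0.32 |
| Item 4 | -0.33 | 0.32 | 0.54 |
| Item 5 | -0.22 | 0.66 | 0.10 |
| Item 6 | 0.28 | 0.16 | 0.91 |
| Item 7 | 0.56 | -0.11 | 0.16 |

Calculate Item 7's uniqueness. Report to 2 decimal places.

0.65

h² = 0.56² + (-0.11)² + 0.16² = 0.3136 + 0.0121 + 0.0256 = 0.3513
Uniqueness u² = 1 − h² = 1 − 0.3513 = 0.6487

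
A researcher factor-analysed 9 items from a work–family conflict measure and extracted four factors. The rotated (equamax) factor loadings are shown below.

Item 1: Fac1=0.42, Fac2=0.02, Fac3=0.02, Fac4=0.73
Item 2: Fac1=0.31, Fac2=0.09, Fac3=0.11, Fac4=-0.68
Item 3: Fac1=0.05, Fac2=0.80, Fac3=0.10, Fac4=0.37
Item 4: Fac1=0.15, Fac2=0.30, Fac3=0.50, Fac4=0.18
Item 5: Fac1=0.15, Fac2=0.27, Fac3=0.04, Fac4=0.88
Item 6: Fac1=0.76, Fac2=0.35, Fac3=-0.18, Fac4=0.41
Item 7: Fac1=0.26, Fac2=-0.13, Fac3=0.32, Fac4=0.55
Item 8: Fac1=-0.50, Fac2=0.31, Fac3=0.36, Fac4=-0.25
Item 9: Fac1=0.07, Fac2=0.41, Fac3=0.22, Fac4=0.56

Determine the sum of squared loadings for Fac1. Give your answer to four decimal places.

1.2201

SS loadings for Fac1 = 0.42² + 0.31² + 0.05² + 0.15² + 0.15² + 0.76² + 0.26² + (-0.50)² + 0.07² = 0.1764 + 0.0961 + 0.0025 + 0.0225 + 0.0225 + 0.5776 + 0.0676 + 0.2500 + 0.0049 = 1.2201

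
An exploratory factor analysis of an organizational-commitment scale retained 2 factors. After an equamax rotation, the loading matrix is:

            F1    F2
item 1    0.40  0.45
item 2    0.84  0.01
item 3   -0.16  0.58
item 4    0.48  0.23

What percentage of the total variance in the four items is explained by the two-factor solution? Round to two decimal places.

Communalities: 0.3625, 0.7057, 0.3620, 0.2833; Σh² = 1.7135.
Total variance with 4 standardized items is 4, so the solution explains 1.7135/4 = 0.4284 = 42.84%.

42.84%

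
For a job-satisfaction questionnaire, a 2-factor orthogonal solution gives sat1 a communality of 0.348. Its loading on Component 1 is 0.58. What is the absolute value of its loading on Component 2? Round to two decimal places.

0.11

Under orthogonal rotation h² = Σλ², so λ_Component 2² = h² − (0.3364) = 0.348 − 0.3364 = 0.0116.
|λ| = √0.0116 = 0.1077.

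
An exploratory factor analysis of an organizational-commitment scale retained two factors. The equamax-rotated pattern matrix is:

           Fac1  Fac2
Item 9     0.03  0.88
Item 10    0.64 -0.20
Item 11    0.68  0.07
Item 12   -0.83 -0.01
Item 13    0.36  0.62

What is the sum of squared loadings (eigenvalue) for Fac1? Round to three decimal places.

1.691

SS loadings for Fac1 = 0.03² + 0.64² + 0.68² + (-0.83)² + 0.36² = 0.0009 + 0.4096 + 0.4624 + 0.6889 + 0.1296 = 1.6914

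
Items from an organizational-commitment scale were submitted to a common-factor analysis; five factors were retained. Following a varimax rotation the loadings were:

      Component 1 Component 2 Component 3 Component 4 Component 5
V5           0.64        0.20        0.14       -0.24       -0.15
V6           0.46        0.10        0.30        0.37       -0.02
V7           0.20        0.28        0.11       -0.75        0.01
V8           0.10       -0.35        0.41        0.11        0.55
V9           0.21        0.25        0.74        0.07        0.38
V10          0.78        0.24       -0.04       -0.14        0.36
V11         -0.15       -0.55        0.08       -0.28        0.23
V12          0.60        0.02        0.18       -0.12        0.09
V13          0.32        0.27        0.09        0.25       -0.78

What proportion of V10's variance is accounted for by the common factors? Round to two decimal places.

0.82

h² = 0.78² + 0.24² + (-0.04)² + (-0.14)² + 0.36² = 0.6084 + 0.0576 + 0.0016 + 0.0196 + 0.1296 = 0.8168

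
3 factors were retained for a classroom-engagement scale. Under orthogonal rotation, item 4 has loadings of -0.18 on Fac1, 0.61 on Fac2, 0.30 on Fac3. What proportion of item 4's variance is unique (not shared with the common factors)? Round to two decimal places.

0.51

h² = (-0.18)² + 0.61² + 0.30² = 0.0324 + 0.3721 + 0.0900 = 0.4945
Uniqueness u² = 1 − h² = 1 − 0.4945 = 0.5055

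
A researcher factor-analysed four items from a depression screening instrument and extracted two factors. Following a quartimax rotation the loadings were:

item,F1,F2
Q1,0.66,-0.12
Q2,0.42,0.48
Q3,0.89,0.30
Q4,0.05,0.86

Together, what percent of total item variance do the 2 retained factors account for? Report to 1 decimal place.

Communalities: 0.4500, 0.4068, 0.8821, 0.7421; Σh² = 2.4810.
Total variance with 4 standardized items is 4, so the solution explains 2.4810/4 = 0.6202 = 62.02%.

62.0%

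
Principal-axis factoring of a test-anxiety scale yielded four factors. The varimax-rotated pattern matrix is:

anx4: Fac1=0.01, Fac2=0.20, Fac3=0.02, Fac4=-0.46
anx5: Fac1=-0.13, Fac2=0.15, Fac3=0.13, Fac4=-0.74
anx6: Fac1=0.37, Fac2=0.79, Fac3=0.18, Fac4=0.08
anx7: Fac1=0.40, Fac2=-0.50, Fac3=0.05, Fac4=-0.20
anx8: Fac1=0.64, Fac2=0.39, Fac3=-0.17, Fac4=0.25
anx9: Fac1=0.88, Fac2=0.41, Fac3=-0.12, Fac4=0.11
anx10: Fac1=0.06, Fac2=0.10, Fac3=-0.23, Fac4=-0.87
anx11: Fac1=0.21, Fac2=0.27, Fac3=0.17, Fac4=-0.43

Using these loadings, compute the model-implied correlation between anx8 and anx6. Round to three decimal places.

0.534

r̂ = Σ λ_i·λ_j across factors = (0.64)(0.37) + (0.39)(0.79) + (-0.17)(0.18) + (0.25)(0.08)
  = +0.2368 +0.3081 -0.0306 +0.0200 = 0.5343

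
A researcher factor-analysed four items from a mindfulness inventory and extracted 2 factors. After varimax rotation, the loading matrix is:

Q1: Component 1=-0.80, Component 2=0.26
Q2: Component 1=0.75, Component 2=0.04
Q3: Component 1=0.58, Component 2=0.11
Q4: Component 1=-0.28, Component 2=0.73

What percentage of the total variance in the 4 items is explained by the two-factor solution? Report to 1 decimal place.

Communalities: 0.7076, 0.5641, 0.3485, 0.6113; Σh² = 2.2315.
Total variance with 4 standardized items is 4, so the solution explains 2.2315/4 = 0.5579 = 55.79%.

55.8%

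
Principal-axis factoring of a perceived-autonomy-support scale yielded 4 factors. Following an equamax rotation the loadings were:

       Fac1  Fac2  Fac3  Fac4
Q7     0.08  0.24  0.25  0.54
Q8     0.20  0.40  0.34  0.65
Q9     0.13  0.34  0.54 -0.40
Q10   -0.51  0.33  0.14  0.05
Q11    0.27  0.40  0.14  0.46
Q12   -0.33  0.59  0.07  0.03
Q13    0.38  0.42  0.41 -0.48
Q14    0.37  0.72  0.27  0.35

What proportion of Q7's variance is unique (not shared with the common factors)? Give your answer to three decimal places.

0.582

h² = 0.08² + 0.24² + 0.25² + 0.54² = 0.0064 + 0.0576 + 0.0625 + 0.2916 = 0.4181
Uniqueness u² = 1 − h² = 1 − 0.4181 = 0.5819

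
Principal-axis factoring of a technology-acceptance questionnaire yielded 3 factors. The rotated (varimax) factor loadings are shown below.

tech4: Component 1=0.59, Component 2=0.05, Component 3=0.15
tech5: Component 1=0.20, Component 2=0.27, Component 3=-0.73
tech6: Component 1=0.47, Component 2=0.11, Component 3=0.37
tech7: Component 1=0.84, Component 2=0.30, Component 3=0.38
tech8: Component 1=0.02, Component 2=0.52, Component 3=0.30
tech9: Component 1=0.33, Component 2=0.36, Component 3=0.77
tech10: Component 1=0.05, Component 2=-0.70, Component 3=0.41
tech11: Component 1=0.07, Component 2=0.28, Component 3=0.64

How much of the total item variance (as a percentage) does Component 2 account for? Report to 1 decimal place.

14.3%

SS loadings for Component 2 = 0.05² + 0.27² + 0.11² + 0.30² + 0.52² + 0.36² + (-0.70)² + 0.28² = 1.1459
With 8 standardized items, total variance = 8. Proportion = 1.1459/8 = 0.1432 → 14.32%.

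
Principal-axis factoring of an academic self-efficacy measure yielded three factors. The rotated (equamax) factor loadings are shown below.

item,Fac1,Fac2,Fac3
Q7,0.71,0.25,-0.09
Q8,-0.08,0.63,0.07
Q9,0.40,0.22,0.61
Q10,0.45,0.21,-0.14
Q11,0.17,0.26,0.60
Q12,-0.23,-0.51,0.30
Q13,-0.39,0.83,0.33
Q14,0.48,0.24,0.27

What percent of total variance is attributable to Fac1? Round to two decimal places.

16.72%

SS loadings for Fac1 = 0.71² + (-0.08)² + 0.40² + 0.45² + 0.17² + (-0.23)² + (-0.39)² + 0.48² = 1.3373
With 8 standardized items, total variance = 8. Proportion = 1.3373/8 = 0.1672 → 16.72%.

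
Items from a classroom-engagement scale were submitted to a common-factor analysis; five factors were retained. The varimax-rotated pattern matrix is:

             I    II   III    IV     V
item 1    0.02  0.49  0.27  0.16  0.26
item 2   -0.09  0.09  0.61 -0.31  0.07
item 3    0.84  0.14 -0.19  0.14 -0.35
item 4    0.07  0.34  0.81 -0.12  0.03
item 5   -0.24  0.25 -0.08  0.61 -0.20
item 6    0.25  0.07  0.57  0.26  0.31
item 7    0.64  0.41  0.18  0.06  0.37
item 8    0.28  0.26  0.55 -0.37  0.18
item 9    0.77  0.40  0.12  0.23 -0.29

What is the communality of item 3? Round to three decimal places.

h² = 0.84² + 0.14² + (-0.19)² + 0.14² + (-0.35)² = 0.7056 + 0.0196 + 0.0361 + 0.0196 + 0.1225 = 0.9034

0.903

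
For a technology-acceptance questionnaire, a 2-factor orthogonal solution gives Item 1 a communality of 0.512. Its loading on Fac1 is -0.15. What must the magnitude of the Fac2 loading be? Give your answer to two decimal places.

0.70

Under orthogonal rotation h² = Σλ², so λ_Fac2² = h² − (0.0225) = 0.512 − 0.0225 = 0.4895.
|λ| = √0.4895 = 0.6996.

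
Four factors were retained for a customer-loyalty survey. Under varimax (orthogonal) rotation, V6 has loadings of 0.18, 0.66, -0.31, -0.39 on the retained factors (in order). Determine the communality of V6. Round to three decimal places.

0.716

h² = 0.18² + 0.66² + (-0.31)² + (-0.39)² = 0.0324 + 0.4356 + 0.0961 + 0.1521 = 0.7162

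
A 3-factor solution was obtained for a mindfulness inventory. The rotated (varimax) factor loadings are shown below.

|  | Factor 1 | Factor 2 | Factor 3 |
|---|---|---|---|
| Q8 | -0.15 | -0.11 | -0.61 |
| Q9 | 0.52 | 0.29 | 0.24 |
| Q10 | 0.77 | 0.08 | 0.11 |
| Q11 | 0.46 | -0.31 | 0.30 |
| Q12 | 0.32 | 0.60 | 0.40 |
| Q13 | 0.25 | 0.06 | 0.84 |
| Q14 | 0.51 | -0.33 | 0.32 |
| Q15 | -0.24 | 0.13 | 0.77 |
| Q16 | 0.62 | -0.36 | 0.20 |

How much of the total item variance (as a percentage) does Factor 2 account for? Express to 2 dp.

SS loadings for Factor 2 = (-0.11)² + 0.29² + 0.08² + (-0.31)² + 0.60² + 0.06² + (-0.33)² + 0.13² + (-0.36)² = 0.8177
With 9 standardized items, total variance = 9. Proportion = 0.8177/9 = 0.0909 → 9.09%.

9.09%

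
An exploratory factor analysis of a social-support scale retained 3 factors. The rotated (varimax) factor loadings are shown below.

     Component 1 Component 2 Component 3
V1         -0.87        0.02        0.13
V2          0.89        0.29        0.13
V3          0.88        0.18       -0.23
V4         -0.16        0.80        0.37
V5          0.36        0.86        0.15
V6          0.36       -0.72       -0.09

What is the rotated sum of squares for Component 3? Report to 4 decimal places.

0.2542

SS loadings for Component 3 = 0.13² + 0.13² + (-0.23)² + 0.37² + 0.15² + (-0.09)² = 0.0169 + 0.0169 + 0.0529 + 0.1369 + 0.0225 + 0.0081 = 0.2542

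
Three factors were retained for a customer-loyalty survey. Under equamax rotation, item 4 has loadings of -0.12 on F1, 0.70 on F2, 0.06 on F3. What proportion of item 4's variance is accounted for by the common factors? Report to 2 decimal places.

0.51

h² = (-0.12)² + 0.70² + 0.06² = 0.0144 + 0.4900 + 0.0036 = 0.5080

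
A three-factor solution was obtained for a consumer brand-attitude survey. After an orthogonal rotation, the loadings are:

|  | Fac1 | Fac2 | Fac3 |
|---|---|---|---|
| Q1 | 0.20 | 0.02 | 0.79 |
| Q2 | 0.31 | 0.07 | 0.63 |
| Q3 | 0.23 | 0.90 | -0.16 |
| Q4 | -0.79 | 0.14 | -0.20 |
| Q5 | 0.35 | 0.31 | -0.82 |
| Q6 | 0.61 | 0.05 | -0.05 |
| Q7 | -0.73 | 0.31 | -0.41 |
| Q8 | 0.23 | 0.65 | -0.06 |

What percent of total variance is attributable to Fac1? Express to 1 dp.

23.7%

SS loadings for Fac1 = 0.20² + 0.31² + 0.23² + (-0.79)² + 0.35² + 0.61² + (-0.73)² + 0.23² = 1.8935
With 8 standardized items, total variance = 8. Proportion = 1.8935/8 = 0.2367 → 23.67%.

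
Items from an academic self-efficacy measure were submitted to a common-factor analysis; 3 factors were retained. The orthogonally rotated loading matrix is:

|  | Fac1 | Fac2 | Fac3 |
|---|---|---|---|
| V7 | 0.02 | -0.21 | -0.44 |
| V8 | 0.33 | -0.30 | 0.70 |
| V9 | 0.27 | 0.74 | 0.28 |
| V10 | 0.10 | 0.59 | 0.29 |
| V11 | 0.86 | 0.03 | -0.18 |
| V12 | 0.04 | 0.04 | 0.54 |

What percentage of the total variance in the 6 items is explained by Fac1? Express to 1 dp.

SS loadings for Fac1 = 0.02² + 0.33² + 0.27² + 0.10² + 0.86² + 0.04² = 0.9334
With 6 standardized items, total variance = 6. Proportion = 0.9334/6 = 0.1556 → 15.56%.

15.6%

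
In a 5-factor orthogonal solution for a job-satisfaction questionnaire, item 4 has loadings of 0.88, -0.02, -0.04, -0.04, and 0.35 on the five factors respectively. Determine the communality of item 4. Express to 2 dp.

h² = 0.88² + (-0.02)² + (-0.04)² + (-0.04)² + 0.35² = 0.7744 + 0.0004 + 0.0016 + 0.0016 + 0.1225 = 0.9005

0.90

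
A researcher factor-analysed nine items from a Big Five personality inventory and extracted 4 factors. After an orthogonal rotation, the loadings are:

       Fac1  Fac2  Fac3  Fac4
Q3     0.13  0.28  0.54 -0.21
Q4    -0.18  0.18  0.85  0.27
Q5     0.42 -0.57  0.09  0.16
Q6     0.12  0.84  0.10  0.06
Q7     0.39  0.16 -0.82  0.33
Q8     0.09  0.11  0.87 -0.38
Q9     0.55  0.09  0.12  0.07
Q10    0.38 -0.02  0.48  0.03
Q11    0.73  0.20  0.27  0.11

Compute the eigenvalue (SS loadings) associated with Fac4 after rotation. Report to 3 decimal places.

0.417

SS loadings for Fac4 = (-0.21)² + 0.27² + 0.16² + 0.06² + 0.33² + (-0.38)² + 0.07² + 0.03² + 0.11² = 0.0441 + 0.0729 + 0.0256 + 0.0036 + 0.1089 + 0.1444 + 0.0049 + 0.0009 + 0.0121 = 0.4174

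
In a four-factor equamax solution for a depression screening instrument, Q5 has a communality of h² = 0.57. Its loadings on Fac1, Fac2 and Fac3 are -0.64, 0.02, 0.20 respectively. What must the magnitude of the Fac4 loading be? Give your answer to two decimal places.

Under orthogonal rotation h² = Σλ², so λ_Fac4² = h² − (0.4500) = 0.57 − 0.4500 = 0.1200.
|λ| = √0.1200 = 0.3464.

0.35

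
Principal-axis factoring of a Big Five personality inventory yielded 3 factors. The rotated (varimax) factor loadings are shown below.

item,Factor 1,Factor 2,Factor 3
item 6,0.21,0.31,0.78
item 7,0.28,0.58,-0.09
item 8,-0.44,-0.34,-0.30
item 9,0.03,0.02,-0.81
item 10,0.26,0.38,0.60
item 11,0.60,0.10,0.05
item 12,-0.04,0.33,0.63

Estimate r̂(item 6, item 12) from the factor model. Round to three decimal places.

0.585

r̂ = Σ λ_i·λ_j across factors = (0.21)(-0.04) + (0.31)(0.33) + (0.78)(0.63)
  = -0.0084 +0.1023 +0.4914 = 0.5853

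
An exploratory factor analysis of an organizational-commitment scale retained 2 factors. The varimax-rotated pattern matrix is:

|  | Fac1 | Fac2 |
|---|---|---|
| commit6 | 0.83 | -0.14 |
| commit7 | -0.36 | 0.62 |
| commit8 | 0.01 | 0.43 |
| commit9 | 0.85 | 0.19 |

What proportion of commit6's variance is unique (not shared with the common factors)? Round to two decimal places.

h² = 0.83² + (-0.14)² = 0.6889 + 0.0196 = 0.7085
Uniqueness u² = 1 − h² = 1 − 0.7085 = 0.2915

0.29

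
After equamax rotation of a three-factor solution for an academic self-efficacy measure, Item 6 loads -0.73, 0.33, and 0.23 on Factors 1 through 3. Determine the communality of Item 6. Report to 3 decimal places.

h² = (-0.73)² + 0.33² + 0.23² = 0.5329 + 0.1089 + 0.0529 = 0.6947

0.695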